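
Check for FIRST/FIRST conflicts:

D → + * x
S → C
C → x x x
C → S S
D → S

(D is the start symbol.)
Yes. C → x x x / C → S S on { 'x' }

A FIRST/FIRST conflict occurs when two productions N → α and N → β for the same non-terminal have FIRST(α) ∩ FIRST(β) ≠ ∅ (with ε ∈ FIRST of a nullable right-hand side, so two nullable alternatives also conflict).

FIRST sets of the non-terminals at (or reachable through a nullable prefix from) the front of some alternative:
  FIRST(S) = { 'x' }

Productions for D:
  D → + * x: FIRST = { '+' }
  D → S: FIRST = { 'x' }
Productions for C:
  C → x x x: FIRST = { 'x' }
  C → S S: FIRST = { 'x' }
S has only one production, so no FIRST/FIRST conflict is possible there.

Conflict for C: C → x x x and C → S S
  Overlap: { 'x' }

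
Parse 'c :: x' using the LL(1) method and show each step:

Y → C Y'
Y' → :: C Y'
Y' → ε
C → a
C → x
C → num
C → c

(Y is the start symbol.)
Stack is shown with the top on the left.

Stack      Input     Action
---------------------------
Y $        c :: x $  output Y → C Y'
C Y' $     c :: x $  output C → c
c Y' $     c :: x $  match 'c'
Y' $       :: x $    output Y' → :: C Y'
:: C Y' $  :: x $    match '::'
C Y' $     x $       output C → x
x Y' $     x $       match 'x'
Y' $       $         output Y' → ε
$          $         accept

The string is accepted.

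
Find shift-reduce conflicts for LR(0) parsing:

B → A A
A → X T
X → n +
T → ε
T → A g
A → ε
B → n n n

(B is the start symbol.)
A shift-reduce conflict occurs when an LR(0) state has both:
  - a complete (reduce) item [A → α .] (dot at the end), and
  - a shift item [B → β . c γ] (dot before a terminal).

Augment with B' → B and build the canonical LR(0) collection (I0 = CLOSURE({[B' → . B]}), then GOTO on every symbol after a dot until no new states appear). It has 13 states:
  I0: { [A → . X T], [A → .], [B → . A A], [B → . n n n], [B' → . B], [X → . n +] }  — shift, reduce
  I1: { [A → . X T], [A → .], [B → A . A], [X → . n +] }  — shift, reduce
  I2: { [B' → B .] }  — accept
  I3: { [A → . X T], [A → .], [A → X . T], [T → . A g], [T → .], [X → . n +] }  — shift, 2 reduces
  I4: { [B → n . n n], [X → n . +] }  — shift
  I5: { [X → n + .] }  — reduce
  I6: { [B → n n . n] }  — shift
  I7: { [B → n n n .] }  — reduce
  I8: { [T → A . g] }  — shift
  I9: { [A → X T .] }  — reduce
  I10: { [X → n . +] }  — shift
  I11: { [T → A g .] }  — reduce
  I12: { [B → A A .] }  — reduce

I0 contains reduce item [A → .] and shift items [B → . n n n], [X → . n +] — shift-reduce conflict.
I1 contains reduce item [A → .] and shift item [X → . n +] — shift-reduce conflict.
I3 contains reduce items [A → .], [T → .] and shift item [X → . n +] — shift-reduce conflict.

Answer: Yes — I0: [A → .] vs [B → . n n n]; I1: [A → .] vs [X → . n +]; I3: [A → .] vs [X → . n +]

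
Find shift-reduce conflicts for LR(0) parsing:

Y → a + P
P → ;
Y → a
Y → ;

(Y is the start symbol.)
Yes — I3: [Y → a .] vs [Y → a . + P]

A shift-reduce conflict occurs when an LR(0) state has both:
  - a complete (reduce) item [A → α .] (dot at the end), and
  - a shift item [B → β . c γ] (dot before a terminal).

Augment with Y' → Y and build the canonical LR(0) collection (I0 = CLOSURE({[Y' → . Y]}), then GOTO on every symbol after a dot until no new states appear). It has 7 states:
  I0: { [Y → . ;], [Y → . a + P], [Y → . a], [Y' → . Y] }  — shift
  I1: { [Y → ; .] }  — reduce
  I2: { [Y' → Y .] }  — accept
  I3: { [Y → a . + P], [Y → a .] }  — shift, reduce
  I4: { [P → . ;], [Y → a + . P] }  — shift
  I5: { [P → ; .] }  — reduce
  I6: { [Y → a + P .] }  — reduce

I3 contains reduce item [Y → a .] and shift item [Y → a . + P] — shift-reduce conflict.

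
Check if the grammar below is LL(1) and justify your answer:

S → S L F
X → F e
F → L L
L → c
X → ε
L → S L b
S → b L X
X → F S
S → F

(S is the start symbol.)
No. Predict set conflict for S: { 'b' }

A grammar is LL(1) if for each non-terminal N with multiple productions, the predict sets of those productions are pairwise disjoint, where PREDICT(N → α) = (FIRST(α) \ {ε}) ∪ (FOLLOW(N) if α ⇒* ε).

Relevant sets:
  FIRST(S) = { 'b', 'c' }
  FIRST(F) = { 'b', 'c' }
  FOLLOW(X) = { $, 'b', 'c' }

For S:
  PREDICT(S → S L F) = { 'b', 'c' }
  PREDICT(S → b L X) = { 'b' }
  PREDICT(S → F) = { 'b', 'c' }
For X:
  PREDICT(X → F e) = { 'b', 'c' }
  PREDICT(X → ε) = { $, 'b', 'c' }
  PREDICT(X → F S) = { 'b', 'c' }
For L:
  PREDICT(L → c) = { 'c' }
  PREDICT(L → S L b) = { 'b', 'c' }
F has a single production, so nothing to check there.

Conflict found: Predict set conflict for S: { 'b' }
The grammar is NOT LL(1).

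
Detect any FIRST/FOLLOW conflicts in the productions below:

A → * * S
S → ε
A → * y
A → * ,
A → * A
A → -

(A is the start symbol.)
No FIRST/FOLLOW conflicts.

Nullable non-terminals: S.
S has a nullable alternative but only one production, so nothing to check.

A has no nullable alternative, so no FIRST/FOLLOW check is needed there.

No FIRST/FOLLOW conflicts found.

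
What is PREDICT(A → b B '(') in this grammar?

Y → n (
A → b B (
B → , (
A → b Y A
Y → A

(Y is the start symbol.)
PREDICT(A → b B '(') = (FIRST(RHS) \ {ε}) ∪ (FOLLOW(A) if ε ∈ FIRST(RHS), i.e. RHS ⇒* ε)
FIRST(b B '(') = { 'b' }
ε ∉ FIRST(b B '('), so FOLLOW(A) is not added.
PREDICT(A → b B '(') = { 'b' }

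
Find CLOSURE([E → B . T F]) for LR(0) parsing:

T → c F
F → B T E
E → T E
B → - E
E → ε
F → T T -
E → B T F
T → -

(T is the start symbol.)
Start with: [E → B . T F]
  [E → B . T F] has the dot before T: add [T → . c F], [T → . -]
No further items can be added.

CLOSURE = { [E → B . T F], [T → . -], [T → . c F] }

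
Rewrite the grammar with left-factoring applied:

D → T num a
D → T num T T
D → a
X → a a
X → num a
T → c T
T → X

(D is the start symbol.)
Left-factoring transforms A → αβ₁ | αβ₂ into A → αA' and A' → β₁ | β₂
(α is the longest common prefix among the alternatives). Repeat until
no nonterminal has two alternatives with a common prefix.

Round 1: D has alternatives sharing prefix 'T num'. Introduce D': D → T num D'
  Add: D' → a
  Add: D' → T T

No remaining common prefixes — done.

Resulting grammar:
D → T num D'
D' → a
D' → T T
D → a
X → a a
X → num a
T → c T
T → X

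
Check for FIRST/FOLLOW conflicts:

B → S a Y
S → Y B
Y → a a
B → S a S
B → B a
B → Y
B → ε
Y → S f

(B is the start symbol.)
A FIRST/FOLLOW conflict occurs when a non-terminal N has a nullable alternative N → β (β ⇒* ε) and another alternative N → α with FIRST(α) ∩ FOLLOW(N) ≠ ∅: on such a lookahead the parser cannot decide between expanding α and letting N vanish via β.

Nullable non-terminals: B.
FIRST sets used below: FIRST(S) = { 'a' }, FIRST(B) = { 'a', ε }, FIRST(Y) = { 'a' }

B: nullable alternative(s) B → ε; FOLLOW(B) = { $, 'a', 'f' }
  B → S a Y: FIRST \ {ε} = { 'a' } — overlaps FOLLOW(B) on { 'a' }: CONFLICT
  B → S a S: FIRST \ {ε} = { 'a' } — overlaps FOLLOW(B) on { 'a' }: CONFLICT
  B → B a: FIRST \ {ε} = { 'a' } — overlaps FOLLOW(B) on { 'a' }: CONFLICT
  B → Y: FIRST \ {ε} = { 'a' } — overlaps FOLLOW(B) on { 'a' }: CONFLICT
  B → ε: FIRST \ {ε} = { } — this is the only nullable alternative, skip

S, Y have no nullable alternative, so no FIRST/FOLLOW check is needed there.

So the grammar has 4 FIRST/FOLLOW conflicts (marked CONFLICT above).

Answer: Yes. B → S a Y with FOLLOW(B) on { 'a' }; B → S a S with FOLLOW(B) on { 'a' }; B → B a with FOLLOW(B) on { 'a' }; B → Y with FOLLOW(B) on { 'a' }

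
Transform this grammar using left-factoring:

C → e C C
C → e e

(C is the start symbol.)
C → e C'
C' → C C
C' → e

Left-factoring transforms A → αβ₁ | αβ₂ into A → αA' and A' → β₁ | β₂
(α is the longest common prefix among the alternatives). Repeat until
no nonterminal has two alternatives with a common prefix.

Round 1: C has alternatives sharing prefix 'e'. Introduce C': C → e C'
  Add: C' → C C
  Add: C' → e

No remaining common prefixes — done.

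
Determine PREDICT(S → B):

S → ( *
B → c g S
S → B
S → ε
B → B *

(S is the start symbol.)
PREDICT(S → B) = (FIRST(RHS) \ {ε}) ∪ (FOLLOW(S) if ε ∈ FIRST(RHS), i.e. RHS ⇒* ε)
FIRST(B) = { 'c' }
FIRST(B) = { 'c' }
ε ∉ FIRST(B), so FOLLOW(S) is not added.
PREDICT(S → B) = { 'c' }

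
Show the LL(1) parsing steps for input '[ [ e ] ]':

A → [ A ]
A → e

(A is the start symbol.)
LL(1) parsing maintains a stack (initially the start symbol over $) and the input. At each step: if the stack top is a terminal, match it against the current input token; if it is a non-terminal N, replace it with the RHS of M[N, lookahead] (the unique production whose predict set contains the lookahead).

Stack is shown with the top on the left.

Stack      Input        Action
------------------------------
A $        [ [ e ] ] $  output A → [ A ]
[ A ] $    [ [ e ] ] $  match '['
A ] $      [ e ] ] $    output A → [ A ]
[ A ] ] $  [ e ] ] $    match '['
A ] ] $    e ] ] $      output A → e
e ] ] $    e ] ] $      match 'e'
] ] $      ] ] $        match ']'
] $        ] $          match ']'
$          $            accept

The string is accepted.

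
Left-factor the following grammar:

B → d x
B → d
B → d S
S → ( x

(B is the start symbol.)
Left-factoring transforms A → αβ₁ | αβ₂ into A → αA' and A' → β₁ | β₂
(α is the longest common prefix among the alternatives). Repeat until
no nonterminal has two alternatives with a common prefix.

Round 1: B has alternatives sharing prefix 'd'. Introduce B': B → d B'
  Add: B' → x
  Add: B' → ε
  Add: B' → S

No remaining common prefixes — done.

Resulting grammar:
B → d B'
B' → x
B' → ε
B' → S
S → ( x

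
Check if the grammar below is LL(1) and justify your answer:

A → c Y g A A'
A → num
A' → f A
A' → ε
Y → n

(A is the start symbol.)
Relevant sets:
  FOLLOW(A') = { $, 'f' }

For A:
  PREDICT(A → c Y g A A') = { 'c' }
  PREDICT(A → num) = { 'num' }
For A':
  PREDICT(A' → f A) = { 'f' }
  PREDICT(A' → ε) = { $, 'f' }
Y has a single production, so nothing to check there.

Conflict found: Predict set conflict for A': { 'f' }
The grammar is NOT LL(1).

Answer: No. Predict set conflict for A': { 'f' }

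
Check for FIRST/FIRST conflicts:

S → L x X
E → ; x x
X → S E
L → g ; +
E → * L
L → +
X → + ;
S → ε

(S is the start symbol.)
Yes. X → S E / X → '+' ';' on { '+' }

FIRST sets of the non-terminals at (or reachable through a nullable prefix from) the front of some alternative:
  FIRST(L) = { '+', 'g' }
  FIRST(S) = { '+', 'g', ε }
  FIRST(E) = { '*', ';' }

Productions for S:
  S → L x X: FIRST = { '+', 'g' }
  S → ε: FIRST = { ε }
Productions for E:
  E → ; x x: FIRST = { ';' }
  E → * L: FIRST = { '*' }
Productions for X:
  X → S E: FIRST = { '*', '+', ';', 'g' }
  X → + ;: FIRST = { '+' }
Productions for L:
  L → g ; +: FIRST = { 'g' }
  L → +: FIRST = { '+' }

Conflict for X: X → S E and X → + ;
  Overlap: { '+' }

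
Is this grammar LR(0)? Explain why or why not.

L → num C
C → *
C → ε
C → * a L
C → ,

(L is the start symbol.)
Augment with L' → L and build the canonical LR(0) collection (I0 = CLOSURE({[L' → . L]}), then GOTO on every symbol after a dot until no new states appear). It has 8 states:
  I0: { [L → . num C], [L' → . L] }  — shift
  I1: { [L' → L .] }  — accept
  I2: { [C → . * a L], [C → . *], [C → . ,], [C → .], [L → num . C] }  — shift, reduce
  I3: { [C → * . a L], [C → * .] }  — shift, reduce
  I4: { [C → , .] }  — reduce
  I5: { [L → num C .] }  — reduce
  I6: { [C → * a . L], [L → . num C] }  — shift
  I7: { [C → * a L .] }  — reduce

Conflict in state I2:
  Shift-reduce conflict between [C → .] and [C → . *]
So the grammar is NOT LR(0).

Answer: No. Shift-reduce conflict between [C → .] and [C → . *]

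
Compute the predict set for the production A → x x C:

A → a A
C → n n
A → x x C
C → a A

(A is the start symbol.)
PREDICT(A → x x C) = (FIRST(RHS) \ {ε}) ∪ (FOLLOW(A) if ε ∈ FIRST(RHS), i.e. RHS ⇒* ε)
FIRST(x x C) = { 'x' }
ε ∉ FIRST(x x C), so FOLLOW(A) is not added.
PREDICT(A → x x C) = { 'x' }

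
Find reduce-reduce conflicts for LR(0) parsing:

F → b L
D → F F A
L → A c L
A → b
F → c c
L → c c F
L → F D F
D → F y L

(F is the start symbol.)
Augment with F' → F and build the canonical LR(0) collection (I0 = CLOSURE({[F' → . F]}), then GOTO on every symbol after a dot until no new states appear). It has 22 states:
  I0: { [F → . b L], [F → . c c], [F' → . F] }  — shift
  I1: { [F' → F .] }  — accept
  I2: { [A → . b], [F → . b L], [F → . c c], [F → b . L], [L → . A c L], [L → . F D F], [L → . c c F] }  — shift
  I3: { [F → c . c] }  — shift
  I4: { [F → c c .] }  — reduce
  I5: { [L → A . c L] }  — shift
  I6: { [D → . F F A], [D → . F y L], [F → . b L], [F → . c c], [L → F . D F] }  — shift
  I7: { [F → b L .] }  — reduce
  I8: { [A → . b], [A → b .], [F → . b L], [F → . c c], [F → b . L], [L → . A c L], [L → . F D F], [L → . c c F] }  — shift, reduce
  I9: { [F → c . c], [L → c . c F] }  — shift
  I10: { [F → . b L], [F → . c c], [F → c c .], [L → c c . F] }  — shift, reduce
  I11: { [L → c c F .] }  — reduce
  I12: { [F → . b L], [F → . c c], [L → F D . F] }  — shift
  I13: { [D → F . F A], [D → F . y L], [F → . b L], [F → . c c] }  — shift
  I14: { [A → . b], [D → F F . A] }  — shift
  I15: { [A → . b], [D → F y . L], [F → . b L], [F → . c c], [L → . A c L], [L → . F D F], [L → . c c F] }  — shift
  I16: { [D → F y L .] }  — reduce
  I17: { [D → F F A .] }  — reduce
  I18: { [A → b .] }  — reduce
  I19: { [L → F D F .] }  — reduce
  I20: { [A → . b], [F → . b L], [F → . c c], [L → . A c L], [L → . F D F], [L → . c c F], [L → A c . L] }  — shift
  I21: { [L → A c L .] }  — reduce

No state contains more than one complete item.

Answer: No reduce-reduce conflicts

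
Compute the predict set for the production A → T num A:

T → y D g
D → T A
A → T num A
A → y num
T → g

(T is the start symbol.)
PREDICT(A → T num A) = (FIRST(RHS) \ {ε}) ∪ (FOLLOW(A) if ε ∈ FIRST(RHS), i.e. RHS ⇒* ε)
FIRST(T) = { 'g', 'y' }
FIRST(T num A) = { 'g', 'y' }
ε ∉ FIRST(T num A), so FOLLOW(A) is not added.
PREDICT(A → T num A) = { 'g', 'y' }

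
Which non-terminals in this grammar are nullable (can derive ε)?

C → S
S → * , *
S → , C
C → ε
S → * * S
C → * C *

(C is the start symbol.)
{ 'C' }

ε-productions: C → ε
So C is immediately nullable.
No further non-terminal can be added: every production for the remaining non-terminals contains a terminal or a non-nullable non-terminal.
Nullable = { 'C' }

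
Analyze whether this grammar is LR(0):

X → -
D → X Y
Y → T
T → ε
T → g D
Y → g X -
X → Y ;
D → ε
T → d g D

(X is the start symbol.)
A grammar is LR(0) if no state in the canonical LR(0) collection has:
  - both a shift item (dot before a terminal) and a complete item (shift-reduce conflict), or
  - two or more complete items (reduce-reduce conflict; the accept item [X' → X .] counts as a complete item here).

Augment with X' → X and build the canonical LR(0) collection (I0 = CLOSURE({[X' → . X]}), then GOTO on every symbol after a dot until no new states appear). It has 15 states:
  I0: { [T → . d g D], [T → . g D], [T → .], [X → . -], [X → . Y ;], [X' → . X], [Y → . T], [Y → . g X -] }  — shift, reduce
  I1: { [X → - .] }  — reduce
  I2: { [Y → T .] }  — reduce
  I3: { [X' → X .] }  — accept
  I4: { [X → Y . ;] }  — shift
  I5: { [T → d . g D] }  — shift
  I6: { [D → . X Y], [D → .], [T → . d g D], [T → . g D], [T → .], [T → g . D], [X → . -], [X → . Y ;], [Y → . T], [Y → . g X -], [Y → g . X -] }  — shift, 2 reduces
  I7: { [T → g D .] }  — reduce
  I8: { [D → X . Y], [T → . d g D], [T → . g D], [T → .], [Y → . T], [Y → . g X -], [Y → g X . -] }  — shift, reduce
  I9: { [Y → g X - .] }  — reduce
  I10: { [D → X Y .] }  — reduce
  I11: { [D → . X Y], [D → .], [T → . d g D], [T → . g D], [T → .], [T → d g . D], [X → . -], [X → . Y ;], [Y → . T], [Y → . g X -] }  — shift, 2 reduces
  I12: { [T → d g D .] }  — reduce
  I13: { [D → X . Y], [T → . d g D], [T → . g D], [T → .], [Y → . T], [Y → . g X -] }  — shift, reduce
  I14: { [X → Y ; .] }  — reduce

Conflict in state I0:
  Shift-reduce conflict between [T → .] and [T → . d g D]
So the grammar is NOT LR(0).

Answer: No. Shift-reduce conflict between [T → .] and [T → . d g D]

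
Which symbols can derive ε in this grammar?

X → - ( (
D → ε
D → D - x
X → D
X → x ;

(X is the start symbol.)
{ 'D', 'X' }

ε-productions: D → ε
So D is immediately nullable.
X → D: every symbol on the right is nullable, so X is nullable too.
Every non-terminal is now nullable.
Nullable = { 'D', 'X' }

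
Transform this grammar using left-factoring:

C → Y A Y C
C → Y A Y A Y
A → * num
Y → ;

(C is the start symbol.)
C → Y A Y C'
C' → C
C' → A Y
A → * num
Y → ;

Left-factoring transforms A → αβ₁ | αβ₂ into A → αA' and A' → β₁ | β₂
(α is the longest common prefix among the alternatives). Repeat until
no nonterminal has two alternatives with a common prefix.

Round 1: C has alternatives sharing prefix 'Y A Y'. Introduce C': C → Y A Y C'
  Add: C' → C
  Add: C' → A Y

No remaining common prefixes — done.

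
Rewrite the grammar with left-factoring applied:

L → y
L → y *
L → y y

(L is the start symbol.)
L → y L'
L' → ε
L' → *
L' → y

Left-factoring transforms A → αβ₁ | αβ₂ into A → αA' and A' → β₁ | β₂
(α is the longest common prefix among the alternatives). Repeat until
no nonterminal has two alternatives with a common prefix.

Round 1: L has alternatives sharing prefix 'y'. Introduce L': L → y L'
  Add: L' → ε
  Add: L' → *
  Add: L' → y

No remaining common prefixes — done.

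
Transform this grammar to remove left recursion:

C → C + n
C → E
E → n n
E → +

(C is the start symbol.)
C is directly left-recursive. The standard transformation for
  A → A α₁ | ... | A α_m | β₁ | ... | β_n
is
  A  → β₁ A' | ... | β_n A'
  A' → α₁ A' | ... | α_m A' | ε

C → E becomes C → E C'
C → C + n becomes C' → + n C'
Add C' → ε

Productions for other non-terminals are unchanged:
  E → n n
  E → +

Resulting grammar:
C → E C'
C' → + n C'
C' → ε
E → n n
E → +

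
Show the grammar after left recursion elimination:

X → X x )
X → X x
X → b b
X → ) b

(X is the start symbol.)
X → b b X'
X → ) b X'
X' → x ) X'
X' → x X'
X' → ε

X is directly left-recursive. The standard transformation for
  A → A α₁ | ... | A α_m | β₁ | ... | β_n
is
  A  → β₁ A' | ... | β_n A'
  A' → α₁ A' | ... | α_m A' | ε

X → b b becomes X → b b X'
X → ) b becomes X → ) b X'
X → X x ) becomes X' → x ) X'
X → X x becomes X' → x X'
Add X' → ε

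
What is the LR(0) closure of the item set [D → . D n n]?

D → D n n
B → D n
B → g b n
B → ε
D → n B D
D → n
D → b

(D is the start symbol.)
To compute CLOSURE, for each item [A → α.Bβ] where B is a non-terminal, add [B → .γ] for all productions B → γ; repeat for the newly added items until nothing changes.

Start with: [D → . D n n]
  [D → . D n n] has the dot before D: add [D → . n B D], [D → . n], [D → . b]
No further items can be added.

CLOSURE = { [D → . D n n], [D → . b], [D → . n B D], [D → . n] }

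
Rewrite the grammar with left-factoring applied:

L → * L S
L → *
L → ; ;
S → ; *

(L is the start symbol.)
Left-factoring transforms A → αβ₁ | αβ₂ into A → αA' and A' → β₁ | β₂
(α is the longest common prefix among the alternatives). Repeat until
no nonterminal has two alternatives with a common prefix.

Round 1: L has alternatives sharing prefix '*'. Introduce L': L → * L'
  Add: L' → L S
  Add: L' → ε

No remaining common prefixes — done.

Resulting grammar:
L → * L'
L' → L S
L' → ε
L → ; ;
S → ; *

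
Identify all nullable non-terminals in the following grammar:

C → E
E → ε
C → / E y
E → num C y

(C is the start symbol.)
ε-productions: E → ε
So E is immediately nullable.
C → E: every symbol on the right is nullable, so C is nullable too.
Every non-terminal is now nullable.
Nullable = { 'C', 'E' }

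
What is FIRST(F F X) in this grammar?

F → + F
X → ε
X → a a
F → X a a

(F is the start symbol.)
FIRST sets of the non-terminals involved (from the grammar, by fixed-point iteration):
  FIRST(F) = { '+', 'a' }

To compute FIRST(F F X), process the symbols left to right:
Symbol F is a non-terminal. Add FIRST(F) \ {ε} = { '+', 'a' }
F is not nullable (ε ∉ FIRST(F)), so stop here.
FIRST(F F X) = { '+', 'a' }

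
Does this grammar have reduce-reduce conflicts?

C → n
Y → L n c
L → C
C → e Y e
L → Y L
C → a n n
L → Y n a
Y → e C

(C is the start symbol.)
A reduce-reduce conflict occurs when an LR(0) state has two complete items [A → α .] and [B → β .] — both call for a reduction, and with no lookahead the parser cannot choose between them.

Augment with C' → C and build the canonical LR(0) collection (I0 = CLOSURE({[C' → . C]}), then GOTO on every symbol after a dot until no new states appear). It has 19 states:
  I0: { [C → . a n n], [C → . e Y e], [C → . n], [C' → . C] }  — shift
  I1: { [C' → C .] }  — accept
  I2: { [C → a . n n] }  — shift
  I3: { [C → . a n n], [C → . e Y e], [C → . n], [C → e . Y e], [L → . C], [L → . Y L], [L → . Y n a], [Y → . L n c], [Y → . e C] }  — shift
  I4: { [C → n .] }  — reduce
  I5: { [L → C .] }  — reduce
  I6: { [Y → L . n c] }  — shift
  I7: { [C → . a n n], [C → . e Y e], [C → . n], [C → e Y . e], [L → . C], [L → . Y L], [L → . Y n a], [L → Y . L], [L → Y . n a], [Y → . L n c], [Y → . e C] }  — shift
  I8: { [C → . a n n], [C → . e Y e], [C → . n], [C → e . Y e], [L → . C], [L → . Y L], [L → . Y n a], [Y → . L n c], [Y → . e C], [Y → e . C] }  — shift
  I9: { [L → C .], [Y → e C .] }  — 2 reduces
  I10: { [L → Y L .], [Y → L . n c] }  — shift, reduce
  I11: { [C → . a n n], [C → . e Y e], [C → . n], [L → . C], [L → . Y L], [L → . Y n a], [L → Y . L], [L → Y . n a], [Y → . L n c], [Y → . e C] }  — shift
  I12: { [C → . a n n], [C → . e Y e], [C → . n], [C → e . Y e], [C → e Y e .], [L → . C], [L → . Y L], [L → . Y n a], [Y → . L n c], [Y → . e C], [Y → e . C] }  — shift, reduce
  I13: { [C → n .], [L → Y n . a] }  — shift, reduce
  I14: { [L → Y n a .] }  — reduce
  I15: { [Y → L n . c] }  — shift
  I16: { [Y → L n c .] }  — reduce
  I17: { [C → a n . n] }  — shift
  I18: { [C → a n n .] }  — reduce

I9 contains complete items [L → C .], [Y → e C .] — reduce-reduce conflict.

Answer: Yes — I9: [L → C .] vs [Y → e C .]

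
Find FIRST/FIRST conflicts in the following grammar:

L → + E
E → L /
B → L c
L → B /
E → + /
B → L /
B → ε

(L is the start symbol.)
Yes. L → '+' E / L → B '/' on { '+' }; E → L '/' / E → '+' '/' on { '+' }; B → L c / B → L '/' on { '+', '/' }

A FIRST/FIRST conflict occurs when two productions N → α and N → β for the same non-terminal have FIRST(α) ∩ FIRST(β) ≠ ∅ (with ε ∈ FIRST of a nullable right-hand side, so two nullable alternatives also conflict).

FIRST sets of the non-terminals at (or reachable through a nullable prefix from) the front of some alternative:
  FIRST(B) = { '+', '/', ε }
  FIRST(L) = { '+', '/' }

Productions for L:
  L → + E: FIRST = { '+' }
  L → B /: FIRST = { '+', '/' }
Productions for E:
  E → L /: FIRST = { '+', '/' }
  E → + /: FIRST = { '+' }
Productions for B:
  B → L c: FIRST = { '+', '/' }
  B → L /: FIRST = { '+', '/' }
  B → ε: FIRST = { ε }

Conflict for L: L → + E and L → B /
  Overlap: { '+' }
Conflict for E: E → L / and E → + /
  Overlap: { '+' }
Conflict for B: B → L c and B → L /
  Overlap: { '+', '/' }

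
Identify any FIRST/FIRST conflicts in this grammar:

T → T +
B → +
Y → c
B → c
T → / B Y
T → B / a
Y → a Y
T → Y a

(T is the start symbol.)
Yes. T → T '+' / T → '/' B Y on { '/' }; T → T '+' / T → B '/' a on { '+', 'c' }; T → T '+' / T → Y a on { 'a', 'c' }; T → B '/' a / T → Y a on { 'c' }

A FIRST/FIRST conflict occurs when two productions N → α and N → β for the same non-terminal have FIRST(α) ∩ FIRST(β) ≠ ∅ (with ε ∈ FIRST of a nullable right-hand side, so two nullable alternatives also conflict).

FIRST sets of the non-terminals at (or reachable through a nullable prefix from) the front of some alternative:
  FIRST(T) = { '+', '/', 'a', 'c' }
  FIRST(B) = { '+', 'c' }
  FIRST(Y) = { 'a', 'c' }

Productions for T:
  T → T +: FIRST = { '+', '/', 'a', 'c' }
  T → / B Y: FIRST = { '/' }
  T → B / a: FIRST = { '+', 'c' }
  T → Y a: FIRST = { 'a', 'c' }
Productions for B:
  B → +: FIRST = { '+' }
  B → c: FIRST = { 'c' }
Productions for Y:
  Y → c: FIRST = { 'c' }
  Y → a Y: FIRST = { 'a' }

Conflict for T: T → T + and T → / B Y
  Overlap: { '/' }
Conflict for T: T → T + and T → B / a
  Overlap: { '+', 'c' }
Conflict for T: T → T + and T → Y a
  Overlap: { 'a', 'c' }
Conflict for T: T → B / a and T → Y a
  Overlap: { 'c' }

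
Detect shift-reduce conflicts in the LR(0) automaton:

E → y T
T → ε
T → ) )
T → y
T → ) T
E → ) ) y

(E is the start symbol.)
Yes — I3: [T → .] vs [T → . ) )]; I4: [T → .] vs [T → . ) )]; I7: [T → .] vs [T → . ) )]

A shift-reduce conflict occurs when an LR(0) state has both:
  - a complete (reduce) item [A → α .] (dot at the end), and
  - a shift item [B → β . c γ] (dot before a terminal).

Augment with E' → E and build the canonical LR(0) collection (I0 = CLOSURE({[E' → . E]}), then GOTO on every symbol after a dot until no new states appear). It has 11 states:
  I0: { [E → . ) ) y], [E → . y T], [E' → . E] }  — shift
  I1: { [E → ) . ) y] }  — shift
  I2: { [E' → E .] }  — accept
  I3: { [E → y . T], [T → . ) )], [T → . ) T], [T → . y], [T → .] }  — shift, reduce
  I4: { [T → ) . )], [T → ) . T], [T → . ) )], [T → . ) T], [T → . y], [T → .] }  — shift, reduce
  I5: { [E → y T .] }  — reduce
  I6: { [T → y .] }  — reduce
  I7: { [T → ) ) .], [T → ) . )], [T → ) . T], [T → . ) )], [T → . ) T], [T → . y], [T → .] }  — shift, 2 reduces
  I8: { [T → ) T .] }  — reduce
  I9: { [E → ) ) . y] }  — shift
  I10: { [E → ) ) y .] }  — reduce

I3 contains reduce item [T → .] and shift items [T → . ) )], [T → . ) T], [T → . y] — shift-reduce conflict.
I4 contains reduce item [T → .] and shift items [T → . ) )], [T → ) . )], [T → . ) T], [T → . y] — shift-reduce conflict.
I7 contains reduce items [T → .], [T → ) ) .] and shift items [T → . ) )], [T → ) . )], [T → . ) T], [T → . y] — shift-reduce conflict.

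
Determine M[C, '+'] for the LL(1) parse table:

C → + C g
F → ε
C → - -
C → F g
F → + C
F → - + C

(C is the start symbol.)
To find M[C, '+'], we find productions for C where '+' is in the predict set (PREDICT(N → α) = (FIRST(α) \ {ε}) ∪ (FOLLOW(N) if α ⇒* ε)).

Relevant sets:
  FIRST(F) = { '+', '-', ε }

C → + C g: PREDICT = { '+' }
  '+' is in predict set, so this production goes in M[C, '+']
C → - -: PREDICT = { '-' }
C → F g: PREDICT = { '+', '-', 'g' }
  '+' is in predict set, so this production goes in M[C, '+']

M[C, '+'] = C → + C g, C → F g  (a multiply-defined cell — the grammar is not LL(1))

Answer: C → + C g, C → F g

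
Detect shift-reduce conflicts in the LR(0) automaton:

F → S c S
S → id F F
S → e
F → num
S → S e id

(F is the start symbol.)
A shift-reduce conflict occurs when an LR(0) state has both:
  - a complete (reduce) item [A → α .] (dot at the end), and
  - a shift item [B → β . c γ] (dot before a terminal).

Augment with F' → F and build the canonical LR(0) collection (I0 = CLOSURE({[F' → . F]}), then GOTO on every symbol after a dot until no new states appear). It has 12 states:
  I0: { [F → . S c S], [F → . num], [F' → . F], [S → . S e id], [S → . e], [S → . id F F] }  — shift
  I1: { [F' → F .] }  — accept
  I2: { [F → S . c S], [S → S . e id] }  — shift
  I3: { [S → e .] }  — reduce
  I4: { [F → . S c S], [F → . num], [S → . S e id], [S → . e], [S → . id F F], [S → id . F F] }  — shift
  I5: { [F → num .] }  — reduce
  I6: { [F → . S c S], [F → . num], [S → . S e id], [S → . e], [S → . id F F], [S → id F . F] }  — shift
  I7: { [S → id F F .] }  — reduce
  I8: { [F → S c . S], [S → . S e id], [S → . e], [S → . id F F] }  — shift
  I9: { [S → S e . id] }  — shift
  I10: { [S → S e id .] }  — reduce
  I11: { [F → S c S .], [S → S . e id] }  — shift, reduce

I11 contains reduce item [F → S c S .] and shift item [S → S . e id] — shift-reduce conflict.

Answer: Yes — I11: [F → S c S .] vs [S → S . e id]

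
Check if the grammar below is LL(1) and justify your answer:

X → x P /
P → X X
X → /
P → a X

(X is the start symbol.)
Yes, the grammar is LL(1).

A grammar is LL(1) if for each non-terminal N with multiple productions, the predict sets of those productions are pairwise disjoint, where PREDICT(N → α) = (FIRST(α) \ {ε}) ∪ (FOLLOW(N) if α ⇒* ε).

Relevant sets:
  FIRST(X) = { '/', 'x' }

For X:
  PREDICT(X → x P '/') = { 'x' }
  PREDICT(X → '/') = { '/' }
For P:
  PREDICT(P → X X) = { '/', 'x' }
  PREDICT(P → a X) = { 'a' }

All predict sets are disjoint. The grammar IS LL(1).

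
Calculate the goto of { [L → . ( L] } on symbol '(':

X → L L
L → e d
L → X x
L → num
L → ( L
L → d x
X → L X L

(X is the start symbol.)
GOTO(I, '(') = CLOSURE({ [A → αX.β] : [A → α.Xβ] ∈ I, X = '(' })

Items with dot before '(', with the dot advanced:
  [L → . ( L] → [L → ( . L]
Closure of the advanced items:
  [L → ( . L] has the dot before L: add [L → . e d], [L → . X x], [L → . num], [L → . ( L], [L → . d x]
  [L → . X x] has the dot before X: add [X → . L L], [X → . L X L]

GOTO = { [L → ( . L], [L → . ( L], [L → . X x], [L → . d x], [L → . e d], [L → . num], [X → . L L], [X → . L X L] }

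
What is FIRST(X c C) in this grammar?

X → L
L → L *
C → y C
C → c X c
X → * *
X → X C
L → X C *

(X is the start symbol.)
{ '*' }

FIRST sets of the non-terminals involved (from the grammar, by fixed-point iteration):
  FIRST(X) = { '*' }

To compute FIRST(X c C), process the symbols left to right:
Symbol X is a non-terminal. Add FIRST(X) \ {ε} = { '*' }
X is not nullable (ε ∉ FIRST(X)), so stop here.
FIRST(X c C) = { '*' }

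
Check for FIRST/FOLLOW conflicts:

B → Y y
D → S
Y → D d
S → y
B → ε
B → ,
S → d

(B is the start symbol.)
A FIRST/FOLLOW conflict occurs when a non-terminal N has a nullable alternative N → β (β ⇒* ε) and another alternative N → α with FIRST(α) ∩ FOLLOW(N) ≠ ∅: on such a lookahead the parser cannot decide between expanding α and letting N vanish via β.

Nullable non-terminals: B.
FIRST sets used below: FIRST(Y) = { 'd', 'y' }

B: nullable alternative(s) B → ε; FOLLOW(B) = { $ }
  B → Y y: FIRST \ {ε} = { 'd', 'y' } — disjoint from FOLLOW(B)
  B → ε: FIRST \ {ε} = { } — this is the only nullable alternative, skip
  B → ,: FIRST \ {ε} = { ',' } — disjoint from FOLLOW(B)

D, S, Y have no nullable alternative, so no FIRST/FOLLOW check is needed there.

No FIRST/FOLLOW conflicts found.

Answer: No FIRST/FOLLOW conflicts.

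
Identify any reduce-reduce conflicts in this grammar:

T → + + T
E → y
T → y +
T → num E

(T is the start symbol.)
Augment with T' → T and build the canonical LR(0) collection (I0 = CLOSURE({[T' → . T]}), then GOTO on every symbol after a dot until no new states appear). It has 10 states:
  I0: { [T → . + + T], [T → . num E], [T → . y +], [T' → . T] }  — shift
  I1: { [T → + . + T] }  — shift
  I2: { [T' → T .] }  — accept
  I3: { [E → . y], [T → num . E] }  — shift
  I4: { [T → y . +] }  — shift
  I5: { [T → y + .] }  — reduce
  I6: { [T → num E .] }  — reduce
  I7: { [E → y .] }  — reduce
  I8: { [T → + + . T], [T → . + + T], [T → . num E], [T → . y +] }  — shift
  I9: { [T → + + T .] }  — reduce

No state contains more than one complete item.

Answer: No reduce-reduce conflicts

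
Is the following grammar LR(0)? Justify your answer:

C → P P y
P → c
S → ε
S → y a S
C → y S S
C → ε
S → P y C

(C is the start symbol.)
No. Shift-reduce conflict between [C → .] and [C → . y S S]

Augment with C' → C and build the canonical LR(0) collection (I0 = CLOSURE({[C' → . C]}), then GOTO on every symbol after a dot until no new states appear). It has 15 states:
  I0: { [C → . P P y], [C → . y S S], [C → .], [C' → . C], [P → . c] }  — shift, reduce
  I1: { [C' → C .] }  — accept
  I2: { [C → P . P y], [P → . c] }  — shift
  I3: { [P → c .] }  — reduce
  I4: { [C → y . S S], [P → . c], [S → . P y C], [S → . y a S], [S → .] }  — shift, reduce
  I5: { [S → P . y C] }  — shift
  I6: { [C → y S . S], [P → . c], [S → . P y C], [S → . y a S], [S → .] }  — shift, reduce
  I7: { [S → y . a S] }  — shift
  I8: { [P → . c], [S → . P y C], [S → . y a S], [S → .], [S → y a . S] }  — shift, reduce
  I9: { [S → y a S .] }  — reduce
  I10: { [C → y S S .] }  — reduce
  I11: { [C → . P P y], [C → . y S S], [C → .], [P → . c], [S → P y . C] }  — shift, reduce
  I12: { [S → P y C .] }  — reduce
  I13: { [C → P P . y] }  — shift
  I14: { [C → P P y .] }  — reduce

Conflict in state I0:
  Shift-reduce conflict between [C → .] and [C → . y S S]
So the grammar is NOT LR(0).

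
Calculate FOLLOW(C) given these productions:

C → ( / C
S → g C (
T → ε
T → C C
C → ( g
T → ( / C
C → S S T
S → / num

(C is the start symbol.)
C is the start symbol, so $ ∈ FOLLOW(C).
In C → ( / C: C is at the end; this adds FOLLOW(C) to itself — nothing new
In S → g C (: C is followed by '(', add FIRST('(') \ {ε} = { '(' }
In T → C C: C is followed by C, add FIRST(C) \ {ε} = { '(', '/', 'g' }
In T → C C: C is at the end, add FOLLOW(T)
In T → ( / C: C is at the end, add FOLLOW(T)

The FOLLOW sets referred to above (computed the same way, to a fixed point):
  FOLLOW(T) = { $, '(', '/', 'g' }

Taking the union: FOLLOW(C) = { $, '(', '/', 'g' }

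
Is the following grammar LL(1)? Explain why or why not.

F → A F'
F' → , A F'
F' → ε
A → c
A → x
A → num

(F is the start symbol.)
Yes, the grammar is LL(1).

Relevant sets:
  FOLLOW(F') = { $ }

For F':
  PREDICT(F' → ',' A F') = { ',' }
  PREDICT(F' → ε) = { $ }
For A:
  PREDICT(A → c) = { 'c' }
  PREDICT(A → x) = { 'x' }
  PREDICT(A → num) = { 'num' }
F has a single production, so nothing to check there.

All predict sets are disjoint. The grammar IS LL(1).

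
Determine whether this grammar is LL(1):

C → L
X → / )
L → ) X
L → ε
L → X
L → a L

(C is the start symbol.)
A grammar is LL(1) if for each non-terminal N with multiple productions, the predict sets of those productions are pairwise disjoint, where PREDICT(N → α) = (FIRST(α) \ {ε}) ∪ (FOLLOW(N) if α ⇒* ε).

Relevant sets:
  FIRST(X) = { '/' }
  FOLLOW(L) = { $ }

For L:
  PREDICT(L → ')' X) = { ')' }
  PREDICT(L → ε) = { $ }
  PREDICT(L → X) = { '/' }
  PREDICT(L → a L) = { 'a' }
C, X have a single production, so nothing to check there.

All predict sets are disjoint. The grammar IS LL(1).

Answer: Yes, the grammar is LL(1).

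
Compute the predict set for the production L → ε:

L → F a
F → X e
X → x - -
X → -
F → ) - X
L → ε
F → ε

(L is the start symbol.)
{ $ }

PREDICT(L → ε) = (FIRST(RHS) \ {ε}) ∪ (FOLLOW(L) if ε ∈ FIRST(RHS), i.e. RHS ⇒* ε)
The right-hand side is ε (FIRST(ε) = { ε }), so the predict set is FOLLOW(L) = { $ }
PREDICT(L → ε) = { $ }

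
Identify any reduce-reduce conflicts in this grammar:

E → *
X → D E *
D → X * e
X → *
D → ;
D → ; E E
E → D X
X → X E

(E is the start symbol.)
Yes — I1: [E → * .] vs [X → * .]; I6: [E → * .] vs [X → * .]

Augment with E' → E and build the canonical LR(0) collection (I0 = CLOSURE({[E' → . E]}), then GOTO on every symbol after a dot until no new states appear). It has 14 states:
  I0: { [D → . ; E E], [D → . ;], [D → . X * e], [E → . *], [E → . D X], [E' → . E], [X → . *], [X → . D E *], [X → . X E] }  — shift
  I1: { [E → * .], [X → * .] }  — 2 reduces
  I2: { [D → . ; E E], [D → . ;], [D → . X * e], [D → ; . E E], [D → ; .], [E → . *], [E → . D X], [X → . *], [X → . D E *], [X → . X E] }  — shift, reduce
  I3: { [D → . ; E E], [D → . ;], [D → . X * e], [E → . *], [E → . D X], [E → D . X], [X → . *], [X → . D E *], [X → . X E], [X → D . E *] }  — shift
  I4: { [E' → E .] }  — accept
  I5: { [D → . ; E E], [D → . ;], [D → . X * e], [D → X . * e], [E → . *], [E → . D X], [X → . *], [X → . D E *], [X → . X E], [X → X . E] }  — shift
  I6: { [D → X * . e], [E → * .], [X → * .] }  — shift, 2 reduces
  I7: { [X → X E .] }  — reduce
  I8: { [D → X * e .] }  — reduce
  I9: { [X → D E . *] }  — shift
  I10: { [D → . ; E E], [D → . ;], [D → . X * e], [D → X . * e], [E → . *], [E → . D X], [E → D X .], [X → . *], [X → . D E *], [X → . X E], [X → X . E] }  — shift, reduce
  I11: { [X → D E * .] }  — reduce
  I12: { [D → . ; E E], [D → . ;], [D → . X * e], [D → ; E . E], [E → . *], [E → . D X], [X → . *], [X → . D E *], [X → . X E] }  — shift
  I13: { [D → ; E E .] }  — reduce

I1 contains complete items [E → * .], [X → * .] — reduce-reduce conflict.
I6 contains complete items [E → * .], [X → * .] — reduce-reduce conflict.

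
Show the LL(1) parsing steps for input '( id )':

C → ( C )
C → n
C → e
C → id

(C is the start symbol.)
LL(1) parsing maintains a stack (initially the start symbol over $) and the input. At each step: if the stack top is a terminal, match it against the current input token; if it is a non-terminal N, replace it with the RHS of M[N, lookahead] (the unique production whose predict set contains the lookahead).

Stack is shown with the top on the left.

Stack    Input     Action
-------------------------
C $      ( id ) $  output C → ( C )
( C ) $  ( id ) $  match '('
C ) $    id ) $    output C → id
id ) $   id ) $    match 'id'
) $      ) $       match ')'
$        $         accept

The string is accepted.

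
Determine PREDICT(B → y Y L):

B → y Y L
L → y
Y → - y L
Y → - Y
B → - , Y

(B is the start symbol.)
PREDICT(B → y Y L) = (FIRST(RHS) \ {ε}) ∪ (FOLLOW(B) if ε ∈ FIRST(RHS), i.e. RHS ⇒* ε)
FIRST(y Y L) = { 'y' }
ε ∉ FIRST(y Y L), so FOLLOW(B) is not added.
PREDICT(B → y Y L) = { 'y' }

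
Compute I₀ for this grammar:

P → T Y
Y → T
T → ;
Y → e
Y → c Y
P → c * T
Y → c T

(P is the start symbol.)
{ [P → . T Y], [P → . c * T], [P' → . P], [T → . ;] }

First, augment the grammar with P' → P
I₀ = CLOSURE({ [P' → . P] }):
  [P' → . P] has the dot before P: add [P → . T Y], [P → . c * T]
  [P → . T Y] has the dot before T: add [T → . ;]
No further items can be added.

I₀ = { [P → . T Y], [P → . c * T], [P' → . P], [T → . ;] }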